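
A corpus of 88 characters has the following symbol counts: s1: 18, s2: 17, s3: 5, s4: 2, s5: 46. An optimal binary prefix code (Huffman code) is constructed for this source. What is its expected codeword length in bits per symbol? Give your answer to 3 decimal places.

1.830 bits/symbol

Probabilities are the counts divided by 88.
Repeatedly combine the two least-probable nodes; the expected code length is the sum of the merged weights.
merge 1/44 + 5/88 → 7/88
merge 7/88 + 17/88 → 3/11
merge 9/44 + 3/11 → 21/44
merge 21/44 + 23/44 → 1
L = 7/88 + 3/11 + 21/44 + 1 = 161/88 ≈ 1.830 bits/symbol.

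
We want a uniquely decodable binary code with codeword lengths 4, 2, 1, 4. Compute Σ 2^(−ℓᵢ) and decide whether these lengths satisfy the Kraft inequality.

0.875; yes

With common denominator 2^4 = 16: Σ 2^(−ℓᵢ) = 1/16 + 4/16 + 8/16 + 1/16 = 14/16 = 0.875.
Kraft's inequality requires Σ ≤ 1; here Σ = 0.875 ≤ 1, so such a prefix code exists.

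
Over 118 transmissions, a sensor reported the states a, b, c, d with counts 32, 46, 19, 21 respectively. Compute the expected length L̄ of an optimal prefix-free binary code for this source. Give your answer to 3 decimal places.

Probabilities are the counts divided by 118.
Repeatedly combine the two least-probable nodes; the expected code length is the sum of the merged weights.
merge 19/118 + 21/118 → 20/59
merge 16/59 + 20/59 → 36/59
merge 23/59 + 36/59 → 1
L = 20/59 + 36/59 + 1 = 115/59 ≈ 1.949 bits/symbol.

1.949 bits/symbol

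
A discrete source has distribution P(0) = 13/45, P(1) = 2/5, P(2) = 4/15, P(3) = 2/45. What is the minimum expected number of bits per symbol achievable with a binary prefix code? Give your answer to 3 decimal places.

1.911 bits/symbol

Repeatedly combine the two least-probable nodes; the expected code length is the sum of the merged weights.
merge 2/45 + 4/15 → 14/45
merge 13/45 + 14/45 → 3/5
merge 2/5 + 3/5 → 1
L = 14/45 + 3/5 + 1 = 86/45 ≈ 1.911 bits/symbol.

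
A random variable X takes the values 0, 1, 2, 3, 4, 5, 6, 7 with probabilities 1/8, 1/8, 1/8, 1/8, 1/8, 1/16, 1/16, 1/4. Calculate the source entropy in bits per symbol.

2.875 bits

Each probability is a power of 1/2, so log₂(1/p) is an integer.
H = Σ p·log₂(1/p) = 1/8·3 + 1/8·3 + 1/8·3 + 1/8·3 + 1/8·3 + 1/16·4 + 1/16·4 + 1/4·2 = 2.875 bits.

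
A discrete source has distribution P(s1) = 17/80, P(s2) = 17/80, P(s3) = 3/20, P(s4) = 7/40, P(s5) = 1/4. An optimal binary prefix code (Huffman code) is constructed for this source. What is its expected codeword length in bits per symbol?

Repeatedly combine the two least-probable nodes; the expected code length is the sum of the merged weights.
merge 3/20 + 7/40 → 13/40
merge 17/80 + 17/80 → 17/40
merge 1/4 + 13/40 → 23/40
merge 17/40 + 23/40 → 1
L = 13/40 + 17/40 + 23/40 + 1 = 93/40 = 2.325 bits/symbol.

2.325 bits/symbol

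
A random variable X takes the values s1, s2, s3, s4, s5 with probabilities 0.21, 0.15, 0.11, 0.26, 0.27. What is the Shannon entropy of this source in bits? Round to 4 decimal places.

H = −Σ pᵢ log₂ pᵢ.
−0.21·log₂(0.21) = 0.4728
−0.15·log₂(0.15) = 0.4105
−0.11·log₂(0.11) = 0.3503
−0.26·log₂(0.26) = 0.5053
−0.27·log₂(0.27) = 0.5100
Sum ≈ 2.2490 → 2.2490 bits.

2.2490 bits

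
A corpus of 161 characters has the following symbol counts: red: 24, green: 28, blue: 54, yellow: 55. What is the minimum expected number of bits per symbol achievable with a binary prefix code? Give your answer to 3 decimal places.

Probabilities are the counts divided by 161.
Repeatedly combine the two least-probable nodes; the expected code length is the sum of the merged weights.
merge 24/161 + 4/23 → 52/161
merge 52/161 + 54/161 → 106/161
merge 55/161 + 106/161 → 1
L = 52/161 + 106/161 + 1 = 319/161 ≈ 1.981 bits/symbol.

1.981 bits/symbol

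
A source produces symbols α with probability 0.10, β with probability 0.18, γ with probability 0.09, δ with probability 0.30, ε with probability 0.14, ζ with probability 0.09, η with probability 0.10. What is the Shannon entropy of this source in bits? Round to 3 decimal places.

H = −Σ pᵢ log₂ pᵢ.
−0.10·log₂(0.10) = 0.3322
−0.18·log₂(0.18) = 0.4453
−0.09·log₂(0.09) = 0.3127
−0.30·log₂(0.30) = 0.5211
−0.14·log₂(0.14) = 0.3971
−0.09·log₂(0.09) = 0.3127
−0.10·log₂(0.10) = 0.3322
Sum ≈ 2.6532 → 2.653 bits.

2.653 bits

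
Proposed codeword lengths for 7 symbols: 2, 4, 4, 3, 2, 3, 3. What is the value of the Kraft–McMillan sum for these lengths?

With common denominator 2^4 = 16: Σ 2^(−ℓᵢ) = 4/16 + 1/16 + 1/16 + 2/16 + 4/16 + 2/16 + 2/16 = 16/16 = 1.

1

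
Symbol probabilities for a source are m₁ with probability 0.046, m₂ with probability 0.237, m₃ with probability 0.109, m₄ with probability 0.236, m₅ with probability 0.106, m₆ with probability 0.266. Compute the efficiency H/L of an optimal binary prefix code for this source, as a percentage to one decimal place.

99.0%

Entropy H = −Σ p log₂ p ≈ 2.3882 bits.
Huffman merges: 23/500+53/500→19/125; 109/1000+19/125→261/1000; 59/250+237/1000→473/1000; 261/1000+133/500→527/1000; 473/1000+527/1000→1. L = 2413/1000 ≈ 2.4130.
Efficiency = H/L = 2.3882/2.4130 = 99.0%.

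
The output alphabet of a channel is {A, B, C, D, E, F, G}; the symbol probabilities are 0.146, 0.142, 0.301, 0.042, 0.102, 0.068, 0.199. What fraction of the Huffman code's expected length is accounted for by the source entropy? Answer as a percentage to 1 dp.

98.9%

Entropy H = −Σ p log₂ p ≈ 2.5818 bits.
Huffman merges: 21/500+17/250→11/100; 51/500+11/100→53/250; 71/500+73/500→36/125; 199/1000+53/250→411/1000; 36/125+301/1000→589/1000; 411/1000+589/1000→1. L = 261/100 ≈ 2.6100.
Efficiency = H/L = 2.5818/2.6100 = 98.9%.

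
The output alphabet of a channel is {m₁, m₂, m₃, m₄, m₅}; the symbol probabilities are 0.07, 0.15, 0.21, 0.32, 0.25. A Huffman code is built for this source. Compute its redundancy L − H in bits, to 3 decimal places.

Entropy H = −Σ p log₂ p ≈ 2.1780 bits.
Huffman merges: 7/100+3/20→11/50; 21/100+11/50→43/100; 1/4+8/25→57/100; 43/100+57/100→1. L = 111/50 ≈ 2.2200.
L − H = 2.2200 − 2.1780 = 0.042 bits.

0.042 bits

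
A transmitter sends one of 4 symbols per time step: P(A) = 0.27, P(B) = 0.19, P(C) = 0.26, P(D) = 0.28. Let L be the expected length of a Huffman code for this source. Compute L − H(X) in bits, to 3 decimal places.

0.015 bits

Entropy H = −Σ p log₂ p ≈ 1.9848 bits.
Huffman merges: 19/100+13/50→9/20; 27/100+7/25→11/20; 9/20+11/20→1. L = 2 ≈ 2.0000.
L − H = 2.0000 − 1.9848 = 0.015 bits.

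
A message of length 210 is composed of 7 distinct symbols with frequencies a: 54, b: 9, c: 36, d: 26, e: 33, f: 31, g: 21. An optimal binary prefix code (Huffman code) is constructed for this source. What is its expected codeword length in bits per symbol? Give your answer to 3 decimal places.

Probabilities are the counts divided by 210.
Repeatedly combine the two least-probable nodes; the expected code length is the sum of the merged weights.
merge 3/70 + 1/10 → 1/7
merge 13/105 + 1/7 → 4/15
merge 31/210 + 11/70 → 32/105
merge 6/35 + 9/35 → 3/7
merge 4/15 + 32/105 → 4/7
merge 3/7 + 4/7 → 1
L = 1/7 + 4/15 + 32/105 + 3/7 + 4/7 + 1 = 19/7 ≈ 2.714 bits/symbol.

2.714 bits/symbol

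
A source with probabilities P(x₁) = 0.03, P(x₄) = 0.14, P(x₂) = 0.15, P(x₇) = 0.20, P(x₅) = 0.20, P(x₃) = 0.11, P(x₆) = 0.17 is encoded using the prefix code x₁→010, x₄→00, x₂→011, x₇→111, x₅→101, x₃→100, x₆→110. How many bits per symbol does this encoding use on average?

L̄ = Σ pᵢ·ℓᵢ = 0.03·3 + 0.14·2 + 0.15·3 + 0.20·3 + 0.20·3 + 0.11·3 + 0.17·3 = 2.86 bits/symbol.

2.86 bits/symbol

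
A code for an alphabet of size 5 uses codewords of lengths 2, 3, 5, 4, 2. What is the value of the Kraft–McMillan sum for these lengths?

0.71875

With common denominator 2^5 = 32: Σ 2^(−ℓᵢ) = 8/32 + 4/32 + 1/32 + 2/32 + 8/32 = 23/32 = 0.71875.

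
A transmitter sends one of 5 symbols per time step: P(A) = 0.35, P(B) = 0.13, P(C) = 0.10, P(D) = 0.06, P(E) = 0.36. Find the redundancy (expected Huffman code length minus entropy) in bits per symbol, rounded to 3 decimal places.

0.071 bits

Entropy H = −Σ p log₂ p ≈ 2.0191 bits.
Huffman merges: 3/50+1/10→4/25; 13/100+4/25→29/100; 29/100+7/20→16/25; 9/25+16/25→1. L = 209/100 ≈ 2.0900.
L − H = 2.0900 − 2.0191 = 0.071 bits.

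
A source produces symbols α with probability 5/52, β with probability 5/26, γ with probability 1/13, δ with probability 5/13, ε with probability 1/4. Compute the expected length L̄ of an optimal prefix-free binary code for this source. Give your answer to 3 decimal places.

2.154 bits/symbol

Repeatedly combine the two least-probable nodes; the expected code length is the sum of the merged weights.
merge 1/13 + 5/52 → 9/52
merge 9/52 + 5/26 → 19/52
merge 1/4 + 19/52 → 8/13
merge 5/13 + 8/13 → 1
L = 9/52 + 19/52 + 8/13 + 1 = 28/13 ≈ 2.154 bits/symbol.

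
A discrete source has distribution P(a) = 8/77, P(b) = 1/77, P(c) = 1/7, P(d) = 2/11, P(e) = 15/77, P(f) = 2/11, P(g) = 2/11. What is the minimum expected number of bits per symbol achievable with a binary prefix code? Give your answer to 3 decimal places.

2.740 bits/symbol

Repeatedly combine the two least-probable nodes; the expected code length is the sum of the merged weights.
merge 1/77 + 8/77 → 9/77
merge 9/77 + 1/7 → 20/77
merge 2/11 + 2/11 → 4/11
merge 2/11 + 15/77 → 29/77
merge 20/77 + 4/11 → 48/77
merge 29/77 + 48/77 → 1
L = 9/77 + 20/77 + 4/11 + 29/77 + 48/77 + 1 = 211/77 ≈ 2.740 bits/symbol.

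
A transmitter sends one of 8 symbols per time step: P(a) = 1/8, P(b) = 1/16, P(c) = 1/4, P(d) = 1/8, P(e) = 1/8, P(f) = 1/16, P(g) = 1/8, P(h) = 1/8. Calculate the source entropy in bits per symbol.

Each probability is a power of 1/2, so log₂(1/p) is an integer.
H = Σ p·log₂(1/p) = 1/8·3 + 1/16·4 + 1/4·2 + 1/8·3 + 1/8·3 + 1/16·4 + 1/8·3 + 1/8·3 = 2.875 bits.

2.875 bits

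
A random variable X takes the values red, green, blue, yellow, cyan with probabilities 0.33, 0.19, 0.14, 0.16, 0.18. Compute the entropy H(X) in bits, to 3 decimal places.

2.248 bits

H = −Σ pᵢ log₂ pᵢ.
−0.33·log₂(0.33) = 0.5278
−0.19·log₂(0.19) = 0.4552
−0.14·log₂(0.14) = 0.3971
−0.16·log₂(0.16) = 0.4230
−0.18·log₂(0.18) = 0.4453
Sum ≈ 2.2485 → 2.248 bits.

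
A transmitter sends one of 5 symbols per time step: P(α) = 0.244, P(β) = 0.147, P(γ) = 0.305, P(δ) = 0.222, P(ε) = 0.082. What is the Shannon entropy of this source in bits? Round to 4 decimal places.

H = −Σ pᵢ log₂ pᵢ.
−0.244·log₂(0.244) = 0.4966
−0.147·log₂(0.147) = 0.4066
−0.305·log₂(0.305) = 0.5225
−0.222·log₂(0.222) = 0.4820
−0.082·log₂(0.082) = 0.2959
Sum ≈ 2.2036 → 2.2036 bits.

2.2036 bits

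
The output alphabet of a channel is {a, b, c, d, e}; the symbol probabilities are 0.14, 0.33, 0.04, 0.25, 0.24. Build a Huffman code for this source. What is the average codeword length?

2.18 bits/symbol

Repeatedly combine the two least-probable nodes; the expected code length is the sum of the merged weights.
merge 1/25 + 7/50 → 9/50
merge 9/50 + 6/25 → 21/50
merge 1/4 + 33/100 → 29/50
merge 21/50 + 29/50 → 1
L = 9/50 + 21/50 + 29/50 + 1 = 109/50 = 2.18 bits/symbol.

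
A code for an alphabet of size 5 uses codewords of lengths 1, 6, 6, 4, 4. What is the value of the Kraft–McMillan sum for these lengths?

With common denominator 2^6 = 64: Σ 2^(−ℓᵢ) = 32/64 + 1/64 + 1/64 + 4/64 + 4/64 = 42/64 = 0.65625.

0.65625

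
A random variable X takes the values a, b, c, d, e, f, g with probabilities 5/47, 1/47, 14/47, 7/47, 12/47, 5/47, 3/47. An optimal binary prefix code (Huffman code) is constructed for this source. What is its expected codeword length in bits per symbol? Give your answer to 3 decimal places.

2.532 bits/symbol

Repeatedly combine the two least-probable nodes; the expected code length is the sum of the merged weights.
merge 1/47 + 3/47 → 4/47
merge 4/47 + 5/47 → 9/47
merge 5/47 + 7/47 → 12/47
merge 9/47 + 12/47 → 21/47
merge 12/47 + 14/47 → 26/47
merge 21/47 + 26/47 → 1
L = 4/47 + 9/47 + 12/47 + 21/47 + 26/47 + 1 = 119/47 ≈ 2.532 bits/symbol.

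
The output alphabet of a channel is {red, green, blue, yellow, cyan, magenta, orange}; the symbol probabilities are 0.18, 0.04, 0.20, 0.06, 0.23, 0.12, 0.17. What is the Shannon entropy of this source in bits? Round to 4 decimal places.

2.6283 bits

H = −Σ pᵢ log₂ pᵢ.
−0.18·log₂(0.18) = 0.4453
−0.04·log₂(0.04) = 0.1858
−0.20·log₂(0.20) = 0.4644
−0.06·log₂(0.06) = 0.2435
−0.23·log₂(0.23) = 0.4877
−0.12·log₂(0.12) = 0.3671
−0.17·log₂(0.17) = 0.4346
Sum ≈ 2.6283 → 2.6283 bits.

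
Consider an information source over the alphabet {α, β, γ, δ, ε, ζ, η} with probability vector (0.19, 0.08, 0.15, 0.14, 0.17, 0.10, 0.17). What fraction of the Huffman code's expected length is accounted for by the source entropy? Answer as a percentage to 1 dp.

Entropy H = −Σ p log₂ p ≈ 2.7558 bits.
Huffman merges: 2/25+1/10→9/50; 7/50+3/20→29/100; 17/100+17/100→17/50; 9/50+19/100→37/100; 29/100+17/50→63/100; 37/100+63/100→1. L = 281/100 ≈ 2.8100.
Efficiency = H/L = 2.7558/2.8100 = 98.1%.

98.1%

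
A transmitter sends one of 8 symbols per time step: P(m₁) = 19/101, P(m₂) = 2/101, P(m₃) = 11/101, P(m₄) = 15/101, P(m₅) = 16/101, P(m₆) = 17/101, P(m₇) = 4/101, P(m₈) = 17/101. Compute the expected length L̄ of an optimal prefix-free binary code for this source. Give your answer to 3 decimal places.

2.871 bits/symbol

Repeatedly combine the two least-probable nodes; the expected code length is the sum of the merged weights.
merge 2/101 + 4/101 → 6/101
merge 6/101 + 11/101 → 17/101
merge 15/101 + 16/101 → 31/101
merge 17/101 + 17/101 → 34/101
merge 17/101 + 19/101 → 36/101
merge 31/101 + 34/101 → 65/101
merge 36/101 + 65/101 → 1
L = 6/101 + 17/101 + 31/101 + 34/101 + 36/101 + 65/101 + 1 = 290/101 ≈ 2.871 bits/symbol.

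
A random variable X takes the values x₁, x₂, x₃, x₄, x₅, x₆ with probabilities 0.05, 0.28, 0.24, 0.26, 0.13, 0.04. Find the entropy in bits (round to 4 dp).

H = −Σ pᵢ log₂ pᵢ.
−0.05·log₂(0.05) = 0.2161
−0.28·log₂(0.28) = 0.5142
−0.24·log₂(0.24) = 0.4941
−0.26·log₂(0.26) = 0.5053
−0.13·log₂(0.13) = 0.3826
−0.04·log₂(0.04) = 0.1858
Sum ≈ 2.2981 → 2.2981 bits.

2.2981 bits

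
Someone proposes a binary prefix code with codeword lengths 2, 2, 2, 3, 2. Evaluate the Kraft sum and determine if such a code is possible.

1.125; no

With common denominator 2^3 = 8: Σ 2^(−ℓᵢ) = 2/8 + 2/8 + 2/8 + 1/8 + 2/8 = 9/8 = 1.125.
Kraft's inequality requires Σ ≤ 1; here Σ = 1.125 > 1, so no such prefix code exists.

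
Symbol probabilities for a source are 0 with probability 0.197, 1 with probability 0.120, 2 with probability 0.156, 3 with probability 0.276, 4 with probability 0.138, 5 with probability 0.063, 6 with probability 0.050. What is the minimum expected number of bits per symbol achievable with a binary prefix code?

Repeatedly combine the two least-probable nodes; the expected code length is the sum of the merged weights.
merge 1/20 + 63/1000 → 113/1000
merge 113/1000 + 3/25 → 233/1000
merge 69/500 + 39/250 → 147/500
merge 197/1000 + 233/1000 → 43/100
merge 69/250 + 147/500 → 57/100
merge 43/100 + 57/100 → 1
L = 113/1000 + 233/1000 + 147/500 + 43/100 + 57/100 + 1 = 66/25 = 2.64 bits/symbol.

2.64 bits/symbol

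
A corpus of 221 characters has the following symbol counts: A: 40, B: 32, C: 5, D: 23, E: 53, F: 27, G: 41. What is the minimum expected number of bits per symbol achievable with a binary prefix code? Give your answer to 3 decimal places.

Probabilities are the counts divided by 221.
Repeatedly combine the two least-probable nodes; the expected code length is the sum of the merged weights.
merge 5/221 + 23/221 → 28/221
merge 27/221 + 28/221 → 55/221
merge 32/221 + 40/221 → 72/221
merge 41/221 + 53/221 → 94/221
merge 55/221 + 72/221 → 127/221
merge 94/221 + 127/221 → 1
L = 28/221 + 55/221 + 72/221 + 94/221 + 127/221 + 1 = 597/221 ≈ 2.701 bits/symbol.

2.701 bits/symbol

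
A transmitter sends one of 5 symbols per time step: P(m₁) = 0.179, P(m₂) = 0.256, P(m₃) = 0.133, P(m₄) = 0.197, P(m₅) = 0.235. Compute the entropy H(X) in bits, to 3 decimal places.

2.287 bits

H = −Σ pᵢ log₂ pᵢ.
−0.179·log₂(0.179) = 0.4443
−0.256·log₂(0.256) = 0.5032
−0.133·log₂(0.133) = 0.3871
−0.197·log₂(0.197) = 0.4617
−0.235·log₂(0.235) = 0.4910
Sum ≈ 2.2873 → 2.287 bits.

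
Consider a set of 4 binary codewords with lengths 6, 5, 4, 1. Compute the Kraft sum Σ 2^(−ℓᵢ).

0.609375

With common denominator 2^6 = 64: Σ 2^(−ℓᵢ) = 1/64 + 2/64 + 4/64 + 32/64 = 39/64 = 0.609375.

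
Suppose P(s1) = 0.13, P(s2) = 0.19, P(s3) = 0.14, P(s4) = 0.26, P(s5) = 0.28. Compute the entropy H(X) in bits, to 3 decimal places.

2.254 bits

H = −Σ pᵢ log₂ pᵢ.
−0.13·log₂(0.13) = 0.3826
−0.19·log₂(0.19) = 0.4552
−0.14·log₂(0.14) = 0.3971
−0.26·log₂(0.26) = 0.5053
−0.28·log₂(0.28) = 0.5142
Sum ≈ 2.2545 → 2.254 bits.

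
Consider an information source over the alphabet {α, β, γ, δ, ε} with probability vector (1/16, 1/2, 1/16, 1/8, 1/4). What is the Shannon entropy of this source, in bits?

Each probability is a power of 1/2, so log₂(1/p) is an integer.
H = Σ p·log₂(1/p) = 1/16·4 + 1/2·1 + 1/16·4 + 1/8·3 + 1/4·2 = 1.875 bits.

1.875 bits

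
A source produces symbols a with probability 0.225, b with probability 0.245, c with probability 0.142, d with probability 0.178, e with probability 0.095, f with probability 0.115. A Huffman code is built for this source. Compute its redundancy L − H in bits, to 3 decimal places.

Entropy H = −Σ p log₂ p ≈ 2.5059 bits.
Huffman merges: 19/200+23/200→21/100; 71/500+89/500→8/25; 21/100+9/40→87/200; 49/200+8/25→113/200; 87/200+113/200→1. L = 253/100 ≈ 2.5300.
L − H = 2.5300 − 2.5059 = 0.024 bits.

0.024 bits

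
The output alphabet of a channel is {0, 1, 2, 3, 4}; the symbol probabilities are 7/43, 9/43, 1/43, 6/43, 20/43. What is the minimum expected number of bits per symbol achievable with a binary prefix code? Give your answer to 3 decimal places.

Repeatedly combine the two least-probable nodes; the expected code length is the sum of the merged weights.
merge 1/43 + 6/43 → 7/43
merge 7/43 + 7/43 → 14/43
merge 9/43 + 14/43 → 23/43
merge 20/43 + 23/43 → 1
L = 7/43 + 14/43 + 23/43 + 1 = 87/43 ≈ 2.023 bits/symbol.

2.023 bits/symbol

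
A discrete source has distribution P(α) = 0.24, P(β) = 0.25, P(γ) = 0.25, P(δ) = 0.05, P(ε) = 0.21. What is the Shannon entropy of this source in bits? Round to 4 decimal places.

H = −Σ pᵢ log₂ pᵢ.
−0.24·log₂(0.24) = 0.4941
−0.25·log₂(0.25) = 0.5000
−0.25·log₂(0.25) = 0.5000
−0.05·log₂(0.05) = 0.2161
−0.21·log₂(0.21) = 0.4728
Sum ≈ 2.1831 → 2.1831 bits.

2.1831 bits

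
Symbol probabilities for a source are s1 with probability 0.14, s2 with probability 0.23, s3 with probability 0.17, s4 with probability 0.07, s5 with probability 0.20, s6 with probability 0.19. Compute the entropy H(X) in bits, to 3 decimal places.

2.508 bits

H = −Σ pᵢ log₂ pᵢ.
−0.14·log₂(0.14) = 0.3971
−0.23·log₂(0.23) = 0.4877
−0.17·log₂(0.17) = 0.4346
−0.07·log₂(0.07) = 0.2686
−0.20·log₂(0.20) = 0.4644
−0.19·log₂(0.19) = 0.4552
Sum ≈ 2.5075 → 2.508 bits.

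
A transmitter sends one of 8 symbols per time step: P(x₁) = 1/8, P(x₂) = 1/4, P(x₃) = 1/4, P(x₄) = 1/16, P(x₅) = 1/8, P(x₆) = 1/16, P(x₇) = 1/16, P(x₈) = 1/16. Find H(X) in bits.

2.75 bits

Each probability is a power of 1/2, so log₂(1/p) is an integer.
H = Σ p·log₂(1/p) = 1/8·3 + 1/4·2 + 1/4·2 + 1/16·4 + 1/8·3 + 1/16·4 + 1/16·4 + 1/16·4 = 2.75 bits.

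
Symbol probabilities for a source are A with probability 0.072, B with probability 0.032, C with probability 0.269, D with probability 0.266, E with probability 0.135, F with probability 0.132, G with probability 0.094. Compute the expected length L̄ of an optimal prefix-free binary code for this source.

Repeatedly combine the two least-probable nodes; the expected code length is the sum of the merged weights.
merge 4/125 + 9/125 → 13/125
merge 47/500 + 13/125 → 99/500
merge 33/250 + 27/200 → 267/1000
merge 99/500 + 133/500 → 58/125
merge 267/1000 + 269/1000 → 67/125
merge 58/125 + 67/125 → 1
L = 13/125 + 99/500 + 267/1000 + 58/125 + 67/125 + 1 = 2569/1000 = 2.569 bits/symbol.

2.569 bits/symbol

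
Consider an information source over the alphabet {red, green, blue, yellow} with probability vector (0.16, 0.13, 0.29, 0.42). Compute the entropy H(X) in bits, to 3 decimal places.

H = −Σ pᵢ log₂ pᵢ.
−0.16·log₂(0.16) = 0.4230
−0.13·log₂(0.13) = 0.3826
−0.29·log₂(0.29) = 0.5179
−0.42·log₂(0.42) = 0.5256
Sum ≈ 1.8492 → 1.849 bits.

1.849 bits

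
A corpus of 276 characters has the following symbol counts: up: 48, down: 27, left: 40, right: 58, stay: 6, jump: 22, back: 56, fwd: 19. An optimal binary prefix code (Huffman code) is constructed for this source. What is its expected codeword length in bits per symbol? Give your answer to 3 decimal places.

Probabilities are the counts divided by 276.
Repeatedly combine the two least-probable nodes; the expected code length is the sum of the merged weights.
merge 1/46 + 19/276 → 25/276
merge 11/138 + 25/276 → 47/276
merge 9/92 + 10/69 → 67/276
merge 47/276 + 4/23 → 95/276
merge 14/69 + 29/138 → 19/46
merge 67/276 + 95/276 → 27/46
merge 19/46 + 27/46 → 1
L = 25/276 + 47/276 + 67/276 + 95/276 + 19/46 + 27/46 + 1 = 131/46 ≈ 2.848 bits/symbol.

2.848 bits/symbol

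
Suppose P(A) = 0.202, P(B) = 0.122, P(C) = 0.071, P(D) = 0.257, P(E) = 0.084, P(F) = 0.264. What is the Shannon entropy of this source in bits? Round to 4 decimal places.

2.4185 bits

H = −Σ pᵢ log₂ pᵢ.
−0.202·log₂(0.202) = 0.4661
−0.122·log₂(0.122) = 0.3703
−0.071·log₂(0.071) = 0.2709
−0.257·log₂(0.257) = 0.5038
−0.084·log₂(0.084) = 0.3002
−0.264·log₂(0.264) = 0.5072
Sum ≈ 2.4185 → 2.4185 bits.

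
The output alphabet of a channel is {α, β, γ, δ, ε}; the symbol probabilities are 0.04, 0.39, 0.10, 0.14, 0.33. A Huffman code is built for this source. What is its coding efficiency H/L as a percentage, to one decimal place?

Entropy H = −Σ p log₂ p ≈ 1.9727 bits.
Huffman merges: 1/25+1/10→7/50; 7/50+7/50→7/25; 7/25+33/100→61/100; 39/100+61/100→1. L = 203/100 ≈ 2.0300.
Efficiency = H/L = 1.9727/2.0300 = 97.2%.

97.2%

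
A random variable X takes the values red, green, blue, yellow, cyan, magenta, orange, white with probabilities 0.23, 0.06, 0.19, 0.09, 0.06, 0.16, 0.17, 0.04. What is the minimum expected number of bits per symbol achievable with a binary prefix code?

2.83 bits/symbol

Repeatedly combine the two least-probable nodes; the expected code length is the sum of the merged weights.
merge 1/25 + 3/50 → 1/10
merge 3/50 + 9/100 → 3/20
merge 1/10 + 3/20 → 1/4
merge 4/25 + 17/100 → 33/100
merge 19/100 + 23/100 → 21/50
merge 1/4 + 33/100 → 29/50
merge 21/50 + 29/50 → 1
L = 1/10 + 3/20 + 1/4 + 33/100 + 21/50 + 29/50 + 1 = 283/100 = 2.83 bits/symbol.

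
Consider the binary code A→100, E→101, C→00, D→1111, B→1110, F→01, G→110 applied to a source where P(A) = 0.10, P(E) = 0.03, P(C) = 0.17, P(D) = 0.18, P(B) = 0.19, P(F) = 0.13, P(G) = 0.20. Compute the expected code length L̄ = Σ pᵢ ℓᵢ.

3.07 bits/symbol

L̄ = Σ pᵢ·ℓᵢ = 0.10·3 + 0.03·3 + 0.17·2 + 0.18·4 + 0.19·4 + 0.13·2 + 0.20·3 = 3.07 bits/symbol.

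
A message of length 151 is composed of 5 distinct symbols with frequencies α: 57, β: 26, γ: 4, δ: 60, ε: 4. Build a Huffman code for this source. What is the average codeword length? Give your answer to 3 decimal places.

Probabilities are the counts divided by 151.
Repeatedly combine the two least-probable nodes; the expected code length is the sum of the merged weights.
merge 4/151 + 4/151 → 8/151
merge 8/151 + 26/151 → 34/151
merge 34/151 + 57/151 → 91/151
merge 60/151 + 91/151 → 1
L = 8/151 + 34/151 + 91/151 + 1 = 284/151 ≈ 1.881 bits/symbol.

1.881 bits/symbol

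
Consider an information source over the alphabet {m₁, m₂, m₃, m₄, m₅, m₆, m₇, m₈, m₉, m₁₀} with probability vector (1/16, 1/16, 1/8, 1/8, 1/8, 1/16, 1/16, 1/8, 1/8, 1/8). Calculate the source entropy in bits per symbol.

3.25 bits

Each probability is a power of 1/2, so log₂(1/p) is an integer.
H = Σ p·log₂(1/p) = 1/16·4 + 1/16·4 + 1/8·3 + 1/8·3 + 1/8·3 + 1/16·4 + 1/16·4 + 1/8·3 + 1/8·3 + 1/8·3 = 3.25 bits.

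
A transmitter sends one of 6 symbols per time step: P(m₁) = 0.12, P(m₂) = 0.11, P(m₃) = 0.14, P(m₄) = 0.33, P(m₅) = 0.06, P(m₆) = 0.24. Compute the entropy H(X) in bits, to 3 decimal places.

H = −Σ pᵢ log₂ pᵢ.
−0.12·log₂(0.12) = 0.3671
−0.11·log₂(0.11) = 0.3503
−0.14·log₂(0.14) = 0.3971
−0.33·log₂(0.33) = 0.5278
−0.06·log₂(0.06) = 0.2435
−0.24·log₂(0.24) = 0.4941
Sum ≈ 2.3800 → 2.380 bits.

2.380 bits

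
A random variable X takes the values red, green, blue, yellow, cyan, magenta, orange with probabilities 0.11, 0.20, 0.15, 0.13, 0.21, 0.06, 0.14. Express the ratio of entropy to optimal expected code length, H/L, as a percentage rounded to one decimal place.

Entropy H = −Σ p log₂ p ≈ 2.7213 bits.
Huffman merges: 3/50+11/100→17/100; 13/100+7/50→27/100; 3/20+17/100→8/25; 1/5+21/100→41/100; 27/100+8/25→59/100; 41/100+59/100→1. L = 69/25 ≈ 2.7600.
Efficiency = H/L = 2.7213/2.7600 = 98.6%.

98.6%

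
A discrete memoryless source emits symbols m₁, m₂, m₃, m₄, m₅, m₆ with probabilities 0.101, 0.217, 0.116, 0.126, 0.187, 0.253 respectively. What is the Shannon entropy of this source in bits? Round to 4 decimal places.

2.5034 bits

H = −Σ pᵢ log₂ pᵢ.
−0.101·log₂(0.101) = 0.3341
−0.217·log₂(0.217) = 0.4783
−0.116·log₂(0.116) = 0.3605
−0.126·log₂(0.126) = 0.3766
−0.187·log₂(0.187) = 0.4523
−0.253·log₂(0.253) = 0.5016
Sum ≈ 2.5034 → 2.5034 bits.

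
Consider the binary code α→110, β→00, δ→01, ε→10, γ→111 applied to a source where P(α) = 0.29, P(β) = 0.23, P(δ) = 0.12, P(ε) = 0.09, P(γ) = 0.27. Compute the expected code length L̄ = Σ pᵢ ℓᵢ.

L̄ = Σ pᵢ·ℓᵢ = 0.29·3 + 0.23·2 + 0.12·2 + 0.09·2 + 0.27·3 = 2.56 bits/symbol.

2.56 bits/symbol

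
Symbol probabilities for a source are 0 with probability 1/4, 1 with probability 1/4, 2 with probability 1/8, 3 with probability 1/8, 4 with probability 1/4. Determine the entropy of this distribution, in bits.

2.25 bits

Each probability is a power of 1/2, so log₂(1/p) is an integer.
H = Σ p·log₂(1/p) = 1/4·2 + 1/4·2 + 1/8·3 + 1/8·3 + 1/4·2 = 2.25 bits.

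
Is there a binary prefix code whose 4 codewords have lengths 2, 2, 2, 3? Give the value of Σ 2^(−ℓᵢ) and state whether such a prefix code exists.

0.875; yes

With common denominator 2^3 = 8: Σ 2^(−ℓᵢ) = 2/8 + 2/8 + 2/8 + 1/8 = 7/8 = 0.875.
Kraft's inequality requires Σ ≤ 1; here Σ = 0.875 ≤ 1, so such a prefix code exists.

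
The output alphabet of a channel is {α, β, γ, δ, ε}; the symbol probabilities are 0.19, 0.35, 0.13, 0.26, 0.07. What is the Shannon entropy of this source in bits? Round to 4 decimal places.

2.1418 bits

H = −Σ pᵢ log₂ pᵢ.
−0.19·log₂(0.19) = 0.4552
−0.35·log₂(0.35) = 0.5301
−0.13·log₂(0.13) = 0.3826
−0.26·log₂(0.26) = 0.5053
−0.07·log₂(0.07) = 0.2686
Sum ≈ 2.1418 → 2.1418 bits.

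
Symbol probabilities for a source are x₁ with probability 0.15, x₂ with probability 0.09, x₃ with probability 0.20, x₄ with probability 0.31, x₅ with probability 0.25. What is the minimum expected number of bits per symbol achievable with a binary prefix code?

Repeatedly combine the two least-probable nodes; the expected code length is the sum of the merged weights.
merge 9/100 + 3/20 → 6/25
merge 1/5 + 6/25 → 11/25
merge 1/4 + 31/100 → 14/25
merge 11/25 + 14/25 → 1
L = 6/25 + 11/25 + 14/25 + 1 = 56/25 = 2.24 bits/symbol.

2.24 bits/symbol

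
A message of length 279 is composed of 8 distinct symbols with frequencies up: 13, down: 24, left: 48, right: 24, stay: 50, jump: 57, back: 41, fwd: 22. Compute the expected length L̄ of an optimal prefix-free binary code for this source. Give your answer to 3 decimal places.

2.914 bits/symbol

Probabilities are the counts divided by 279.
Repeatedly combine the two least-probable nodes; the expected code length is the sum of the merged weights.
merge 13/279 + 22/279 → 35/279
merge 8/93 + 8/93 → 16/93
merge 35/279 + 41/279 → 76/279
merge 16/93 + 16/93 → 32/93
merge 50/279 + 19/93 → 107/279
merge 76/279 + 32/93 → 172/279
merge 107/279 + 172/279 → 1
L = 35/279 + 16/93 + 76/279 + 32/93 + 107/279 + 172/279 + 1 = 271/93 ≈ 2.914 bits/symbol.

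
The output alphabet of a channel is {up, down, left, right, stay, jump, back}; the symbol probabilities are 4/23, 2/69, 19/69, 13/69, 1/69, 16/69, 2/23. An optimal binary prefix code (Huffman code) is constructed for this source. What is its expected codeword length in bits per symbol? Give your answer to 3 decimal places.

2.478 bits/symbol

Repeatedly combine the two least-probable nodes; the expected code length is the sum of the merged weights.
merge 1/69 + 2/69 → 1/23
merge 1/23 + 2/23 → 3/23
merge 3/23 + 4/23 → 7/23
merge 13/69 + 16/69 → 29/69
merge 19/69 + 7/23 → 40/69
merge 29/69 + 40/69 → 1
L = 1/23 + 3/23 + 7/23 + 29/69 + 40/69 + 1 = 57/23 ≈ 2.478 bits/symbol.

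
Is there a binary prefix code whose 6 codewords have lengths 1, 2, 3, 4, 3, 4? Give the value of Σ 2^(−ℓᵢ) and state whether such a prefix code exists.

With common denominator 2^4 = 16: Σ 2^(−ℓᵢ) = 8/16 + 4/16 + 2/16 + 1/16 + 2/16 + 1/16 = 18/16 = 1.125.
Kraft's inequality requires Σ ≤ 1; here Σ = 1.125 > 1, so no such prefix code exists.

1.125; no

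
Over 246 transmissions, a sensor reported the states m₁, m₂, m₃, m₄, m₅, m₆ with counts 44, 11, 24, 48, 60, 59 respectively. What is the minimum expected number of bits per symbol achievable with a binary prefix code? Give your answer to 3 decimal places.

2.463 bits/symbol

Probabilities are the counts divided by 246.
Repeatedly combine the two least-probable nodes; the expected code length is the sum of the merged weights.
merge 11/246 + 4/41 → 35/246
merge 35/246 + 22/123 → 79/246
merge 8/41 + 59/246 → 107/246
merge 10/41 + 79/246 → 139/246
merge 107/246 + 139/246 → 1
L = 35/246 + 79/246 + 107/246 + 139/246 + 1 = 101/41 ≈ 2.463 bits/symbol.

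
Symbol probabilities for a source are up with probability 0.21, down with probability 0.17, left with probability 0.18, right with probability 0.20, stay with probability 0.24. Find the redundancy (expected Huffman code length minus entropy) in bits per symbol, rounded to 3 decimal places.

Entropy H = −Σ p log₂ p ≈ 2.3112 bits.
Huffman merges: 17/100+9/50→7/20; 1/5+21/100→41/100; 6/25+7/20→59/100; 41/100+59/100→1. L = 47/20 ≈ 2.3500.
L − H = 2.3500 − 2.3112 = 0.039 bits.

0.039 bits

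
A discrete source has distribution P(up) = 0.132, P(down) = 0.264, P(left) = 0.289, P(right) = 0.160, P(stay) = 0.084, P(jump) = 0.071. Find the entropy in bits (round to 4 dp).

H = −Σ pᵢ log₂ pᵢ.
−0.132·log₂(0.132) = 0.3856
−0.264·log₂(0.264) = 0.5072
−0.289·log₂(0.289) = 0.5176
−0.160·log₂(0.160) = 0.4230
−0.084·log₂(0.084) = 0.3002
−0.071·log₂(0.071) = 0.2709
Sum ≈ 2.4046 → 2.4046 bits.

2.4046 bits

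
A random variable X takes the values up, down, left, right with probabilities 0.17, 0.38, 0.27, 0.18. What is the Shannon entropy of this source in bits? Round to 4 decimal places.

H = −Σ pᵢ log₂ pᵢ.
−0.17·log₂(0.17) = 0.4346
−0.38·log₂(0.38) = 0.5305
−0.27·log₂(0.27) = 0.5100
−0.18·log₂(0.18) = 0.4453
Sum ≈ 1.9204 → 1.9204 bits.

1.9204 bits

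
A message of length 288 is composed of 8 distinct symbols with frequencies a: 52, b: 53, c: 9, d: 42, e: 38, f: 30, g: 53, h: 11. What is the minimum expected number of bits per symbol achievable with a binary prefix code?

2.875 bits/symbol

Probabilities are the counts divided by 288.
Repeatedly combine the two least-probable nodes; the expected code length is the sum of the merged weights.
merge 1/32 + 11/288 → 5/72
merge 5/72 + 5/48 → 25/144
merge 19/144 + 7/48 → 5/18
merge 25/144 + 13/72 → 17/48
merge 53/288 + 53/288 → 53/144
merge 5/18 + 17/48 → 91/144
merge 53/144 + 91/144 → 1
L = 5/72 + 25/144 + 5/18 + 17/48 + 53/144 + 91/144 + 1 = 23/8 = 2.875 bits/symbol.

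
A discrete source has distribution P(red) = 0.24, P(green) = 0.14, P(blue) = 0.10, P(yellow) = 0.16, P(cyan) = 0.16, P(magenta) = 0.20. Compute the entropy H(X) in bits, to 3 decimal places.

H = −Σ pᵢ log₂ pᵢ.
−0.24·log₂(0.24) = 0.4941
−0.14·log₂(0.14) = 0.3971
−0.10·log₂(0.10) = 0.3322
−0.16·log₂(0.16) = 0.4230
−0.16·log₂(0.16) = 0.4230
−0.20·log₂(0.20) = 0.4644
Sum ≈ 2.5339 → 2.534 bits.

2.534 bits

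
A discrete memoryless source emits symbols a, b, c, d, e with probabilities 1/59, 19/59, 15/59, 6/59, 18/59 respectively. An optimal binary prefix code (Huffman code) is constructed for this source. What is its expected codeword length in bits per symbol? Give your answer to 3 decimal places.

2.119 bits/symbol

Repeatedly combine the two least-probable nodes; the expected code length is the sum of the merged weights.
merge 1/59 + 6/59 → 7/59
merge 7/59 + 15/59 → 22/59
merge 18/59 + 19/59 → 37/59
merge 22/59 + 37/59 → 1
L = 7/59 + 22/59 + 37/59 + 1 = 125/59 ≈ 2.119 bits/symbol.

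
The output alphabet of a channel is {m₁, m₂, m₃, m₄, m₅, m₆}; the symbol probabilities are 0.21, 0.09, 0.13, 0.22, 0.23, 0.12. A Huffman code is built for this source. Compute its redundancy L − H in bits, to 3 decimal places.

0.047 bits

Entropy H = −Σ p log₂ p ≈ 2.5034 bits.
Huffman merges: 9/100+3/25→21/100; 13/100+21/100→17/50; 21/100+11/50→43/100; 23/100+17/50→57/100; 43/100+57/100→1. L = 51/20 ≈ 2.5500.
L − H = 2.5500 − 2.5034 = 0.047 bits.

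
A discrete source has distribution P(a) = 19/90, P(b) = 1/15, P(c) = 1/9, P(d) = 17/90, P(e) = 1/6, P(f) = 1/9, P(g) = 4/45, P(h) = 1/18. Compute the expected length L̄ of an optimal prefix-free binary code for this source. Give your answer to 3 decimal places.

2.911 bits/symbol

Repeatedly combine the two least-probable nodes; the expected code length is the sum of the merged weights.
merge 1/18 + 1/15 → 11/90
merge 4/45 + 1/9 → 1/5
merge 1/9 + 11/90 → 7/30
merge 1/6 + 17/90 → 16/45
merge 1/5 + 19/90 → 37/90
merge 7/30 + 16/45 → 53/90
merge 37/90 + 53/90 → 1
L = 11/90 + 1/5 + 7/30 + 16/45 + 37/90 + 53/90 + 1 = 131/45 ≈ 2.911 bits/symbol.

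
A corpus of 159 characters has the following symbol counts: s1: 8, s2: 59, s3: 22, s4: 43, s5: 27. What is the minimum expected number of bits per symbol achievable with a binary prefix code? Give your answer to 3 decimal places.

2.176 bits/symbol

Probabilities are the counts divided by 159.
Repeatedly combine the two least-probable nodes; the expected code length is the sum of the merged weights.
merge 8/159 + 22/159 → 10/53
merge 9/53 + 10/53 → 19/53
merge 43/159 + 19/53 → 100/159
merge 59/159 + 100/159 → 1
L = 10/53 + 19/53 + 100/159 + 1 = 346/159 ≈ 2.176 bits/symbol.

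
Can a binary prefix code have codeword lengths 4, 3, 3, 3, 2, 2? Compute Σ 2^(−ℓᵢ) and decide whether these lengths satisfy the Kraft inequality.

With common denominator 2^4 = 16: Σ 2^(−ℓᵢ) = 1/16 + 2/16 + 2/16 + 2/16 + 4/16 + 4/16 = 15/16 = 0.9375.
Kraft's inequality requires Σ ≤ 1; here Σ = 0.9375 ≤ 1, so such a prefix code exists.

0.9375; yes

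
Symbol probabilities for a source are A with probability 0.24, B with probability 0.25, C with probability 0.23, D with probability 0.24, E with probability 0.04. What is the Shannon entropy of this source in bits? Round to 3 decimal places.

2.162 bits

H = −Σ pᵢ log₂ pᵢ.
−0.24·log₂(0.24) = 0.4941
−0.25·log₂(0.25) = 0.5000
−0.23·log₂(0.23) = 0.4877
−0.24·log₂(0.24) = 0.4941
−0.04·log₂(0.04) = 0.1858
Sum ≈ 2.1617 → 2.162 bits.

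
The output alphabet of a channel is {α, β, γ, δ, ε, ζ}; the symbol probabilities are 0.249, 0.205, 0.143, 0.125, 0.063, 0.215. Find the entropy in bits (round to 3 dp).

H = −Σ pᵢ log₂ pᵢ.
−0.249·log₂(0.249) = 0.4994
−0.205·log₂(0.205) = 0.4687
−0.143·log₂(0.143) = 0.4012
−0.125·log₂(0.125) = 0.3750
−0.063·log₂(0.063) = 0.2513
−0.215·log₂(0.215) = 0.4768
Sum ≈ 2.4724 → 2.472 bits.

2.472 bits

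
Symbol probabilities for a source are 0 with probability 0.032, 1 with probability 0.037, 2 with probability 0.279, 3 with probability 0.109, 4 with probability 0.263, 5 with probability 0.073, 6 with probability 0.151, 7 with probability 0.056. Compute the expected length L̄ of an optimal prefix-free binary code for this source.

2.652 bits/symbol

Repeatedly combine the two least-probable nodes; the expected code length is the sum of the merged weights.
merge 4/125 + 37/1000 → 69/1000
merge 7/125 + 69/1000 → 1/8
merge 73/1000 + 109/1000 → 91/500
merge 1/8 + 151/1000 → 69/250
merge 91/500 + 263/1000 → 89/200
merge 69/250 + 279/1000 → 111/200
merge 89/200 + 111/200 → 1
L = 69/1000 + 1/8 + 91/500 + 69/250 + 89/200 + 111/200 + 1 = 663/250 = 2.652 bits/symbol.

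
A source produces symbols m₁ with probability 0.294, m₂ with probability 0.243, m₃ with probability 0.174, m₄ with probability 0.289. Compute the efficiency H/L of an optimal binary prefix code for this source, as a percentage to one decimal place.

Entropy H = −Σ p log₂ p ≈ 1.9717 bits.
Huffman merges: 87/500+243/1000→417/1000; 289/1000+147/500→583/1000; 417/1000+583/1000→1. L = 2 ≈ 2.0000.
Efficiency = H/L = 1.9717/2.0000 = 98.6%.

98.6%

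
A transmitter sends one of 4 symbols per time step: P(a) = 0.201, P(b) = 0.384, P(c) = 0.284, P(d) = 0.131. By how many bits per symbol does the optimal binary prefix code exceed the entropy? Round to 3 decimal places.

Entropy H = −Σ p log₂ p ≈ 1.8954 bits.
Huffman merges: 131/1000+201/1000→83/250; 71/250+83/250→77/125; 48/125+77/125→1. L = 487/250 ≈ 1.9480.
L − H = 1.9480 − 1.8954 = 0.053 bits.

0.053 bits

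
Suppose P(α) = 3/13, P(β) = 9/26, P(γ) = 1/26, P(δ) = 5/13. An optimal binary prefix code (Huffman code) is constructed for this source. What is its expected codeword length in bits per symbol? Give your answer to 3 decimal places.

Repeatedly combine the two least-probable nodes; the expected code length is the sum of the merged weights.
merge 1/26 + 3/13 → 7/26
merge 7/26 + 9/26 → 8/13
merge 5/13 + 8/13 → 1
L = 7/26 + 8/13 + 1 = 49/26 ≈ 1.885 bits/symbol.

1.885 bits/symbol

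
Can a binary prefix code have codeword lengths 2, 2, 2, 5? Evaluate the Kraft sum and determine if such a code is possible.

0.78125; yes

With common denominator 2^5 = 32: Σ 2^(−ℓᵢ) = 8/32 + 8/32 + 8/32 + 1/32 = 25/32 = 0.78125.
Kraft's inequality requires Σ ≤ 1; here Σ = 0.78125 ≤ 1, so such a prefix code exists.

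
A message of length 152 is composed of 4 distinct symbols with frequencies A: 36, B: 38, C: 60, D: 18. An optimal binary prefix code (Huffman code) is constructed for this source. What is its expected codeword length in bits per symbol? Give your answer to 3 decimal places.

1.961 bits/symbol

Probabilities are the counts divided by 152.
Repeatedly combine the two least-probable nodes; the expected code length is the sum of the merged weights.
merge 9/76 + 9/38 → 27/76
merge 1/4 + 27/76 → 23/38
merge 15/38 + 23/38 → 1
L = 27/76 + 23/38 + 1 = 149/76 ≈ 1.961 bits/symbol.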